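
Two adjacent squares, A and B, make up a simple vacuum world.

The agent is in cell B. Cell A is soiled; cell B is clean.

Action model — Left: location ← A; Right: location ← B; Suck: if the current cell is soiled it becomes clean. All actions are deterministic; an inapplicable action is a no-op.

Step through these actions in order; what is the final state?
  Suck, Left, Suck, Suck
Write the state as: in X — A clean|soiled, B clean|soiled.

1) do Suck; now in B — A soiled, B clean
2) do Left; now in A — A soiled, B clean
3) do Suck; now in A — A clean, B clean
4) do Suck; now in A — A clean, B clean

in A — A clean, B clean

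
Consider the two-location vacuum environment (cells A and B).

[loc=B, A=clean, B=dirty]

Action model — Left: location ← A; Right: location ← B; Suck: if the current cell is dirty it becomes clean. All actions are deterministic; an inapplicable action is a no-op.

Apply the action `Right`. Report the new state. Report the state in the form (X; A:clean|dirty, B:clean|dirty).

(B; A:clean, B:dirty)

start: (B; A:clean, B:dirty)
1) do Right; now (B; A:clean, B:dirty)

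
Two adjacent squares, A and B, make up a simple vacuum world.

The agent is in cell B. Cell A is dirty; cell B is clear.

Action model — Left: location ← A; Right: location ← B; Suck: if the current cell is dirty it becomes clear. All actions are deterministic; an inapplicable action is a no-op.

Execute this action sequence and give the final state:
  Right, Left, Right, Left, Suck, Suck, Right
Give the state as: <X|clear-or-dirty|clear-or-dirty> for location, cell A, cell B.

<B|clear|clear>

1) do Right; now <B|dirty|clear>
2) do Left; now <A|dirty|clear>
3) do Right; now <B|dirty|clear>
4) do Left; now <A|dirty|clear>
5) do Suck; now <A|clear|clear>
6) do Suck; now <A|clear|clear>
7) do Right; now <B|clear|clear>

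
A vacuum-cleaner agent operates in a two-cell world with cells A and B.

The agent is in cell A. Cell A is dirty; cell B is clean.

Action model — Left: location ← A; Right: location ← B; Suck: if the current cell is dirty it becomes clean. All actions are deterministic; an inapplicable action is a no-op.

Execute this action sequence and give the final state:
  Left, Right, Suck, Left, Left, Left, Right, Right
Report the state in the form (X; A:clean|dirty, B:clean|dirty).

t=1 Left ⇒ (A; A:dirty, B:clean)
t=2 Right ⇒ (B; A:dirty, B:clean)
t=3 Suck ⇒ (B; A:dirty, B:clean)
t=4 Left ⇒ (A; A:dirty, B:clean)
t=5 Left ⇒ (A; A:dirty, B:clean)
t=6 Left ⇒ (A; A:dirty, B:clean)
t=7 Right ⇒ (B; A:dirty, B:clean)
t=8 Right ⇒ (B; A:dirty, B:clean)

(B; A:dirty, B:clean)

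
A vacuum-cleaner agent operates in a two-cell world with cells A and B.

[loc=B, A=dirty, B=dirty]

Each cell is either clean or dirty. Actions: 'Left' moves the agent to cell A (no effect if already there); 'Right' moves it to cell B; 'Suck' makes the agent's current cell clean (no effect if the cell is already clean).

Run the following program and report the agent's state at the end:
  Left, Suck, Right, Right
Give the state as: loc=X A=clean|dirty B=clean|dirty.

loc=B A=clean B=dirty

[1] after Left: loc=A A=dirty B=dirty
[2] after Suck: loc=A A=clean B=dirty
[3] after Right: loc=B A=clean B=dirty
[4] after Right: loc=B A=clean B=dirty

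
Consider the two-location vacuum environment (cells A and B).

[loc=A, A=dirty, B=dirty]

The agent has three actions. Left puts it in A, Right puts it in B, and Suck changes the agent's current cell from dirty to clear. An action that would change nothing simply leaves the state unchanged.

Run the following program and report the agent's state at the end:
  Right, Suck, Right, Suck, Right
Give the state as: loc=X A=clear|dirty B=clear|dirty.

step 1/5 (Right): loc=B A=dirty B=dirty
step 2/5 (Suck): loc=B A=dirty B=clear
step 3/5 (Right): loc=B A=dirty B=clear
step 4/5 (Suck): loc=B A=dirty B=clear
step 5/5 (Right): loc=B A=dirty B=clear

loc=B A=dirty B=clear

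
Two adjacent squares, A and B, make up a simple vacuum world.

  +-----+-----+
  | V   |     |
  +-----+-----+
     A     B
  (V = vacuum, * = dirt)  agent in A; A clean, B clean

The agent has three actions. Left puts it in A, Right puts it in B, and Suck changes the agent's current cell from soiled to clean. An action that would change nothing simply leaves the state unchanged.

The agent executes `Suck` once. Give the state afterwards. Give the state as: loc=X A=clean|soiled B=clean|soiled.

start: loc=A A=clean B=clean
Suck (#1): loc=A A=clean B=clean

loc=A A=clean B=clean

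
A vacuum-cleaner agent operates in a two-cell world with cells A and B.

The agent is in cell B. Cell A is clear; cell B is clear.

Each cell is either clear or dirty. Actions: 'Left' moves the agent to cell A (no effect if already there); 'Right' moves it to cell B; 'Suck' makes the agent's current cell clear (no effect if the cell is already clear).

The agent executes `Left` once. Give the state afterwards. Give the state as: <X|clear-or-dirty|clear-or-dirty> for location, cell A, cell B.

<A|clear|clear>

start: <B|clear|clear>
[1] after Left: <A|clear|clear>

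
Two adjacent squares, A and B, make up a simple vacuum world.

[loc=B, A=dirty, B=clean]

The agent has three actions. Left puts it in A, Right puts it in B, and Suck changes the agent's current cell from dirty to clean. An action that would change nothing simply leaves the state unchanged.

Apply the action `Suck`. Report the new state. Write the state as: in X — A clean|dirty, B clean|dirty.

start: in B — A dirty, B clean
step 1/1 (Suck): in B — A dirty, B clean

in B — A dirty, B clean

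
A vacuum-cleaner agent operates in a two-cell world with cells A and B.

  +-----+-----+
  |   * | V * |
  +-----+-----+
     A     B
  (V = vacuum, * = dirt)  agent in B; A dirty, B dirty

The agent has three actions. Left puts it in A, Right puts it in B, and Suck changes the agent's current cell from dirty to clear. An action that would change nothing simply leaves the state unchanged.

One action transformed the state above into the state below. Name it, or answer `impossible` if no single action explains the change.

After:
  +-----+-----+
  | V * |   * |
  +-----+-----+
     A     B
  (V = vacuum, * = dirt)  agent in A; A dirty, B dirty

try  Left: loc=A A=dirty B=dirty  ← match
try Right: loc=B A=dirty B=dirty
try  Suck: loc=B A=dirty B=clear

Left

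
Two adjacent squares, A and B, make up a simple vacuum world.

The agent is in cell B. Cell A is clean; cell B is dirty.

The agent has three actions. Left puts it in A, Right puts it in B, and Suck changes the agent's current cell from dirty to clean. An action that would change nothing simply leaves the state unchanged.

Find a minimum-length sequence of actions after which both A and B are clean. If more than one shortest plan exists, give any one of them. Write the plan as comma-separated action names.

t=1 Suck ⇒ loc=B A=clean B=clean
min 1: B is dirty, one Suck

Suck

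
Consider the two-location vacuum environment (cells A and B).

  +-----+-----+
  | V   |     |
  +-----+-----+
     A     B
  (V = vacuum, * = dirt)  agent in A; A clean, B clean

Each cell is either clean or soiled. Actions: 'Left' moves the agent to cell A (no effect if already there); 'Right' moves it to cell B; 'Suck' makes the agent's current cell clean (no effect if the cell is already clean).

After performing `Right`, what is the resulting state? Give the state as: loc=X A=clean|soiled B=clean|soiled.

loc=B A=clean B=clean

start: loc=A A=clean B=clean
step 1/1 (Right): loc=B A=clean B=clean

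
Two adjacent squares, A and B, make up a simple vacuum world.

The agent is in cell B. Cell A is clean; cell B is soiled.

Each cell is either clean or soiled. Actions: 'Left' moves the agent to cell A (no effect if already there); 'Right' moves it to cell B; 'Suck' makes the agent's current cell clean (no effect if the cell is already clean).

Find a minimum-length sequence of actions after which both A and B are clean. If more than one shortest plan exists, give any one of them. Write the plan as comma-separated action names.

step 1/1 (Suck): (B; A:clean, B:clean)
min 1: B is soiled, one Suck

Suck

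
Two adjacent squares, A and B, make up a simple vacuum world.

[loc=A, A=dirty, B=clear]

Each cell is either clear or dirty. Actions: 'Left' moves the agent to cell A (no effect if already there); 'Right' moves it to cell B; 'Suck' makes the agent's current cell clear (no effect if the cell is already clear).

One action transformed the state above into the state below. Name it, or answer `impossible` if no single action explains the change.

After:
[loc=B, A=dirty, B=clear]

try  Left: in A — A dirty, B clear
try Right: in B — A dirty, B clear  ← match
try  Suck: in A — A clear, B clear

Right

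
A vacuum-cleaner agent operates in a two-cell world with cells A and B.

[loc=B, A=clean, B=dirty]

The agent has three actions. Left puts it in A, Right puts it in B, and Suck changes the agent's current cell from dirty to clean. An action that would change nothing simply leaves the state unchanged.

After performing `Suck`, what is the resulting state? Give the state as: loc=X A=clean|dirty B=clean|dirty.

loc=B A=clean B=clean

start: loc=B A=clean B=dirty
Suck (#1): loc=B A=clean B=clean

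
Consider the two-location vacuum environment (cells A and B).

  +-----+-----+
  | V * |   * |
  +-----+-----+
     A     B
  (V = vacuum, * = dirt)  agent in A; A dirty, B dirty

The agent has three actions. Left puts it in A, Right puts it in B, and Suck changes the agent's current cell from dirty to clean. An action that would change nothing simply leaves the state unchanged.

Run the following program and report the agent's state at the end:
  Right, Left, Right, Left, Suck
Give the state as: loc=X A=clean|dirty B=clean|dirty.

[1] after Right: loc=B A=dirty B=dirty
[2] after Left: loc=A A=dirty B=dirty
[3] after Right: loc=B A=dirty B=dirty
[4] after Left: loc=A A=dirty B=dirty
[5] after Suck: loc=A A=clean B=dirty

loc=A A=clean B=dirty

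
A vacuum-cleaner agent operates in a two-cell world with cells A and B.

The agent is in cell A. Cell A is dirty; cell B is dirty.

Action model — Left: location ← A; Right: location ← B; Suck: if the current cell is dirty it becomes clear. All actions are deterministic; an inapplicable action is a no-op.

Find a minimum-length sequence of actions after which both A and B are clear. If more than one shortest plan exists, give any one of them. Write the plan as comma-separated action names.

t=1 Suck ⇒ <A|clear|dirty>
t=2 Right ⇒ <B|clear|dirty>
t=3 Suck ⇒ <B|clear|clear>
min 3: Suck A + move + Suck B

Suck, Right, Suck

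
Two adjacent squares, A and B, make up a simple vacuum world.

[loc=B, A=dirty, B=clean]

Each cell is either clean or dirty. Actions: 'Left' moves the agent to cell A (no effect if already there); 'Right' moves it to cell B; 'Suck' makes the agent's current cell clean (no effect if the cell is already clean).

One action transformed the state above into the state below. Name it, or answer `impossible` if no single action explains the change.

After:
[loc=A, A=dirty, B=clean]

try  Left: loc=A A=dirty B=clean  ← match
try Right: loc=B A=dirty B=clean
try  Suck: loc=B A=dirty B=clean

Left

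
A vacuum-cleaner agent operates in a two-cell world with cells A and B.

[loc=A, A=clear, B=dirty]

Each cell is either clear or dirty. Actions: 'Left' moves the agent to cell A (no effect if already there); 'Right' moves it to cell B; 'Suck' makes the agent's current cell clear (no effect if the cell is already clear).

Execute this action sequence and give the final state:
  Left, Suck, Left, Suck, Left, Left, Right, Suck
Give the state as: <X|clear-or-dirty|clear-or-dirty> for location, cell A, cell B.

[1] after Left: <A|clear|dirty>
[2] after Suck: <A|clear|dirty>
[3] after Left: <A|clear|dirty>
[4] after Suck: <A|clear|dirty>
[5] after Left: <A|clear|dirty>
[6] after Left: <A|clear|dirty>
[7] after Right: <B|clear|dirty>
[8] after Suck: <B|clear|clear>

<B|clear|clear>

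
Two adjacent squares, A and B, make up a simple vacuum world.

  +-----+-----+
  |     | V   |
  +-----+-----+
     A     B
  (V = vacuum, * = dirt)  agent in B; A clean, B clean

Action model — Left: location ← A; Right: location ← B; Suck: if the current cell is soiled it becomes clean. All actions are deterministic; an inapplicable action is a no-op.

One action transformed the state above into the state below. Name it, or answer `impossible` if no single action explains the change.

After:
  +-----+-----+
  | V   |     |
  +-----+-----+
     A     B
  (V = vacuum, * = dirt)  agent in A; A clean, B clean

try  Left: <A|clean|clean>  ← match
try Right: <B|clean|clean>
try  Suck: <B|clean|clean>

Left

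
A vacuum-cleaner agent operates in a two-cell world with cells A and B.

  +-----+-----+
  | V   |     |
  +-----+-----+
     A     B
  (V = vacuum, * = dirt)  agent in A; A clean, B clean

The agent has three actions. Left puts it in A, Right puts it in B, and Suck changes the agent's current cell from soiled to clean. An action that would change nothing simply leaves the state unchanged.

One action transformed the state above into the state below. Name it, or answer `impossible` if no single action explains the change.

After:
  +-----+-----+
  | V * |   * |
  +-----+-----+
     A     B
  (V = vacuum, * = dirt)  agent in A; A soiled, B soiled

try  Left: (A; A:clean, B:clean)
try Right: (B; A:clean, B:clean)
try  Suck: (A; A:clean, B:clean)
no single action produces the after-state

impossible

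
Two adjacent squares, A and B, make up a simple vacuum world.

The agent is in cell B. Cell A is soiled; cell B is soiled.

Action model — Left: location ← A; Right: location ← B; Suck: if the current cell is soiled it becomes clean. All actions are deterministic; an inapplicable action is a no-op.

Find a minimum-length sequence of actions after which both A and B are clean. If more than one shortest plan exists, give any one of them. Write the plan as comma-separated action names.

[1] after Suck: <B|soiled|clean>
[2] after Left: <A|soiled|clean>
[3] after Suck: <A|clean|clean>
min 3: Suck B + move + Suck A

Suck, Left, Suck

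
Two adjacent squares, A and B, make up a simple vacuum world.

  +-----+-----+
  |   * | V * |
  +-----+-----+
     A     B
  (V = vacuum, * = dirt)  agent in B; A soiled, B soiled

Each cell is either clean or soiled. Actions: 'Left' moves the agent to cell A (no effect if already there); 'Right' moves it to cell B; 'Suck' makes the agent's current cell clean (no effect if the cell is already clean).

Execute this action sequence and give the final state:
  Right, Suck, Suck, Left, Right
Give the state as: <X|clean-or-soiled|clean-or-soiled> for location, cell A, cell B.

step 1/5 (Right): <B|soiled|soiled>
step 2/5 (Suck): <B|soiled|clean>
step 3/5 (Suck): <B|soiled|clean>
step 4/5 (Left): <A|soiled|clean>
step 5/5 (Right): <B|soiled|clean>

<B|soiled|clean>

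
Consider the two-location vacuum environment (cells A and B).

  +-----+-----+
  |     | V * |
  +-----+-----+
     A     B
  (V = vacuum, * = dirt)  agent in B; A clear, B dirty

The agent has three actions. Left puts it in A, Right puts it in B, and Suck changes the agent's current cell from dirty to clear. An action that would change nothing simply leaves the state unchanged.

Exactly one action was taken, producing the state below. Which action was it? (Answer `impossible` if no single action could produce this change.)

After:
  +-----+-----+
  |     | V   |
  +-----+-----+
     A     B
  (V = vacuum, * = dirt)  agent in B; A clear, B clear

try  Left: loc=A A=clear B=dirty
try Right: loc=B A=clear B=dirty
try  Suck: loc=B A=clear B=clear  ← match

Suck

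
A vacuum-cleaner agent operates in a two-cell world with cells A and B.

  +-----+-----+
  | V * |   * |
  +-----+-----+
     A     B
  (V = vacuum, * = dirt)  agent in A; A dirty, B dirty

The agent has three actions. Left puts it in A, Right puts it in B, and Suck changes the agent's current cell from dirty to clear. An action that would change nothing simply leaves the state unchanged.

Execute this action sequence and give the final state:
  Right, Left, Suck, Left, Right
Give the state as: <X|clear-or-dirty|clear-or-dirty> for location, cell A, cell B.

<B|clear|dirty>

[1] after Right: <B|dirty|dirty>
[2] after Left: <A|dirty|dirty>
[3] after Suck: <A|clear|dirty>
[4] after Left: <A|clear|dirty>
[5] after Right: <B|clear|dirty>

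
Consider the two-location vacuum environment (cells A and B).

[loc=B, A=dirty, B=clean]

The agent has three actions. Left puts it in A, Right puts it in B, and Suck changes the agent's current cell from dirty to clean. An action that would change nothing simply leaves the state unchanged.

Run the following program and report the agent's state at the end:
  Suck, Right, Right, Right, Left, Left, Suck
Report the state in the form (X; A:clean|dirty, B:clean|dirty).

(A; A:clean, B:clean)

[1] after Suck: (B; A:dirty, B:clean)
[2] after Right: (B; A:dirty, B:clean)
[3] after Right: (B; A:dirty, B:clean)
[4] after Right: (B; A:dirty, B:clean)
[5] after Left: (A; A:dirty, B:clean)
[6] after Left: (A; A:dirty, B:clean)
[7] after Suck: (A; A:clean, B:clean)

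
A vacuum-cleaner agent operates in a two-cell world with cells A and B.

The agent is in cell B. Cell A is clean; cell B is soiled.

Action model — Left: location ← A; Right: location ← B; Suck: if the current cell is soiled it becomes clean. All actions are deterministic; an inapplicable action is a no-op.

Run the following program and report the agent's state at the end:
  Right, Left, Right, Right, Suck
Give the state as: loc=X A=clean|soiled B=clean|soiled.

loc=B A=clean B=clean

t=1 Right ⇒ loc=B A=clean B=soiled
t=2 Left ⇒ loc=A A=clean B=soiled
t=3 Right ⇒ loc=B A=clean B=soiled
t=4 Right ⇒ loc=B A=clean B=soiled
t=5 Suck ⇒ loc=B A=clean B=clean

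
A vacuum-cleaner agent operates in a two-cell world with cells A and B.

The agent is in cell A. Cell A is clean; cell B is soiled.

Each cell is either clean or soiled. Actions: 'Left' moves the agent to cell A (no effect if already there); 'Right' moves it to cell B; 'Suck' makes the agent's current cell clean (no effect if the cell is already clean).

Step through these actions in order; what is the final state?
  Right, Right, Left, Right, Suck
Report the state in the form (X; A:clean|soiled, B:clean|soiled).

(B; A:clean, B:clean)

t=1 Right ⇒ (B; A:clean, B:soiled)
t=2 Right ⇒ (B; A:clean, B:soiled)
t=3 Left ⇒ (A; A:clean, B:soiled)
t=4 Right ⇒ (B; A:clean, B:soiled)
t=5 Suck ⇒ (B; A:clean, B:clean)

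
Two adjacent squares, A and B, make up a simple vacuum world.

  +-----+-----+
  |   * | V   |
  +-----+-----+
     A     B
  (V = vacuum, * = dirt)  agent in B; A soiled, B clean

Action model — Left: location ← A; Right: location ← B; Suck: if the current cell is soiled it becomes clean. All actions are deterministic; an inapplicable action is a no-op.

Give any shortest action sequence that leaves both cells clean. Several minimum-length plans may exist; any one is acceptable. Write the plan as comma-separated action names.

step 1/2 (Left): in A — A soiled, B clean
step 2/2 (Suck): in A — A clean, B clean
min 2: go A then Suck

Left, Suck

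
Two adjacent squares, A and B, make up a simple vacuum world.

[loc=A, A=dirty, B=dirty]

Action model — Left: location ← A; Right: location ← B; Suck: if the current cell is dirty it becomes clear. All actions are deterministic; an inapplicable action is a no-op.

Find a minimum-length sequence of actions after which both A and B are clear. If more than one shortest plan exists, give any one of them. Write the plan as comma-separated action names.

Suck, Right, Suck

Suck (#1): (A; A:clear, B:dirty)
Right (#2): (B; A:clear, B:dirty)
Suck (#3): (B; A:clear, B:clear)
min 3: Suck A + move + Suck B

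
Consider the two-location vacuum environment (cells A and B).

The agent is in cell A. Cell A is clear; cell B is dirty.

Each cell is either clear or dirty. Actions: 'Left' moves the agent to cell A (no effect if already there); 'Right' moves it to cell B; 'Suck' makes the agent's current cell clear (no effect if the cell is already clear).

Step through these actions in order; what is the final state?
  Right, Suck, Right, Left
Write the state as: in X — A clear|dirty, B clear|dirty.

step 1/4 (Right): in B — A clear, B dirty
step 2/4 (Suck): in B — A clear, B clear
step 3/4 (Right): in B — A clear, B clear
step 4/4 (Left): in A — A clear, B clear

in A — A clear, B clear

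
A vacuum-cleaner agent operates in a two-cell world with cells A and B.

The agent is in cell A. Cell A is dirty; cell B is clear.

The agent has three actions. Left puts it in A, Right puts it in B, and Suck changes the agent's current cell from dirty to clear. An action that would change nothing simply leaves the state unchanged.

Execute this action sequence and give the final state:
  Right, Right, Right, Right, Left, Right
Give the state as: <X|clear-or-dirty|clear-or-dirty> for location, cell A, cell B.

<B|dirty|clear>

[1] after Right: <B|dirty|clear>
[2] after Right: <B|dirty|clear>
[3] after Right: <B|dirty|clear>
[4] after Right: <B|dirty|clear>
[5] after Left: <A|dirty|clear>
[6] after Right: <B|dirty|clear>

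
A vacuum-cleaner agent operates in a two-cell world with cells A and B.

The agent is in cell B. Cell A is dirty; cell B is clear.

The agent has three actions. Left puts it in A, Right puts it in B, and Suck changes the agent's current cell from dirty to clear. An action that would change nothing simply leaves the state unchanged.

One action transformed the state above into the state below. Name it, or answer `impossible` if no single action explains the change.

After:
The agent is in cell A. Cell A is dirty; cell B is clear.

try  Left: (A; A:dirty, B:clear)  ← match
try Right: (B; A:dirty, B:clear)
try  Suck: (B; A:dirty, B:clear)

Left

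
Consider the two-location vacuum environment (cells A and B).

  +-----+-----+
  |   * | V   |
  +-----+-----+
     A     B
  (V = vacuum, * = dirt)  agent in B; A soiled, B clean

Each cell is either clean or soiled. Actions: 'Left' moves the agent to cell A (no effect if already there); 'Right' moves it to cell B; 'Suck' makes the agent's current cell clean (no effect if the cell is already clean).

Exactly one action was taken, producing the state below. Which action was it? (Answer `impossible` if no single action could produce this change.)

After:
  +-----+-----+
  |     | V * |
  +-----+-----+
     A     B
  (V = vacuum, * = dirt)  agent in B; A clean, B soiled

impossible

try  Left: loc=A A=soiled B=clean
try Right: loc=B A=soiled B=clean
try  Suck: loc=B A=soiled B=clean
no single action produces the after-state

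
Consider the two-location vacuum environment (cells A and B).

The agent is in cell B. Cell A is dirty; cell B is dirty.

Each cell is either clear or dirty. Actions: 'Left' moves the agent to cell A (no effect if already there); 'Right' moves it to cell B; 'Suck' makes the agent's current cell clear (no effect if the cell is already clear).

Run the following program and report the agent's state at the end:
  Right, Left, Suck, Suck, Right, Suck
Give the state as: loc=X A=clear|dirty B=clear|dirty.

loc=B A=clear B=clear

[1] after Right: loc=B A=dirty B=dirty
[2] after Left: loc=A A=dirty B=dirty
[3] after Suck: loc=A A=clear B=dirty
[4] after Suck: loc=A A=clear B=dirty
[5] after Right: loc=B A=clear B=dirty
[6] after Suck: loc=B A=clear B=clear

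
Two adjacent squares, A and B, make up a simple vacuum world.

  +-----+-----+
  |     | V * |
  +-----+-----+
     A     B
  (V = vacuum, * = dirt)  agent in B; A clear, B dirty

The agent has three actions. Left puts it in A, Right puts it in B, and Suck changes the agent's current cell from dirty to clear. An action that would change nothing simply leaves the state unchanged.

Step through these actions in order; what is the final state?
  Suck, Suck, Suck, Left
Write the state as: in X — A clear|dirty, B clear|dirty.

in A — A clear, B clear

Suck (#1): in B — A clear, B clear
Suck (#2): in B — A clear, B clear
Suck (#3): in B — A clear, B clear
Left (#4): in A — A clear, B clear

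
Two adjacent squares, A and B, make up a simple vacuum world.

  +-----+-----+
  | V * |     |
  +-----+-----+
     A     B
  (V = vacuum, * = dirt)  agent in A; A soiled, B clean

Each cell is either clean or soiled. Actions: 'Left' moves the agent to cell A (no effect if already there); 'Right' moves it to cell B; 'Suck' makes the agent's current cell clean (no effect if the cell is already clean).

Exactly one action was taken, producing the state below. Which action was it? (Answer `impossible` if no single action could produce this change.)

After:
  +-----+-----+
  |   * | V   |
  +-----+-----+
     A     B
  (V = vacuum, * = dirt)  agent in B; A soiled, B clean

try  Left: (A; A:soiled, B:clean)
try Right: (B; A:soiled, B:clean)  ← match
try  Suck: (A; A:clean, B:clean)

Right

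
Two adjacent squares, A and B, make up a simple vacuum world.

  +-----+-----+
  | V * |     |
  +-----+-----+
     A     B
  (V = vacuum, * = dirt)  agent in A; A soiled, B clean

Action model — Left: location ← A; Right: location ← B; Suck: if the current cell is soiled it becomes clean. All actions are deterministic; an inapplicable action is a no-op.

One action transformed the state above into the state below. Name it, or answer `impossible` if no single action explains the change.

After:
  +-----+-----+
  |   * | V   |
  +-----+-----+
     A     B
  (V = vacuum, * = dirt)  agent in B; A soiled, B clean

Right

try  Left: (A; A:soiled, B:clean)
try Right: (B; A:soiled, B:clean)  ← match
try  Suck: (A; A:clean, B:clean)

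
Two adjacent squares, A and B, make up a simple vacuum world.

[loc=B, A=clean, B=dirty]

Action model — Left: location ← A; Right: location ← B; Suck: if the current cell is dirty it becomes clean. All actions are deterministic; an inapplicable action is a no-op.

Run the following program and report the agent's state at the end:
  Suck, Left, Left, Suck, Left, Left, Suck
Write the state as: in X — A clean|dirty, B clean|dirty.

in A — A clean, B clean

t=1 Suck ⇒ in B — A clean, B clean
t=2 Left ⇒ in A — A clean, B clean
t=3 Left ⇒ in A — A clean, B clean
t=4 Suck ⇒ in A — A clean, B clean
t=5 Left ⇒ in A — A clean, B clean
t=6 Left ⇒ in A — A clean, B clean
t=7 Suck ⇒ in A — A clean, B clean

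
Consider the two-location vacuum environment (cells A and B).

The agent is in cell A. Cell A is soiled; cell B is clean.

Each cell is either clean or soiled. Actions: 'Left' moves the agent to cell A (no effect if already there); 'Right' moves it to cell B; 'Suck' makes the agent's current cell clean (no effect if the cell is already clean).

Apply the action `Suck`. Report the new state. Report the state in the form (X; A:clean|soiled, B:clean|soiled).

start: (A; A:soiled, B:clean)
step 1/1 (Suck): (A; A:clean, B:clean)

(A; A:clean, B:clean)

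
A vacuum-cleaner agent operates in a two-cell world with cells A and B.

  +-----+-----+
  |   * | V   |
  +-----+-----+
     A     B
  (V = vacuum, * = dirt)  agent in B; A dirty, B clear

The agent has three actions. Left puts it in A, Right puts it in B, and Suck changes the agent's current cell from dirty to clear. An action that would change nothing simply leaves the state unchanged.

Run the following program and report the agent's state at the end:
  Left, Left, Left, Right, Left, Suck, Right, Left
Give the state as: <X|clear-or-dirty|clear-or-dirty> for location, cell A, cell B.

step 1/8 (Left): <A|dirty|clear>
step 2/8 (Left): <A|dirty|clear>
step 3/8 (Left): <A|dirty|clear>
step 4/8 (Right): <B|dirty|clear>
step 5/8 (Left): <A|dirty|clear>
step 6/8 (Suck): <A|clear|clear>
step 7/8 (Right): <B|clear|clear>
step 8/8 (Left): <A|clear|clear>

<A|clear|clear>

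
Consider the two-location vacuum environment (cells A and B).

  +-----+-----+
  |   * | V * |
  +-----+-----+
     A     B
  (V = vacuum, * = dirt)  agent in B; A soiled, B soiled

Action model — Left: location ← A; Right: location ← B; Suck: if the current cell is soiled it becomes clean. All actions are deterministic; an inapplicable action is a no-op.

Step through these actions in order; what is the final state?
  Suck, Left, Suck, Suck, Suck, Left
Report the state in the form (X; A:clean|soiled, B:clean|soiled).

step 1/6 (Suck): (B; A:soiled, B:clean)
step 2/6 (Left): (A; A:soiled, B:clean)
step 3/6 (Suck): (A; A:clean, B:clean)
step 4/6 (Suck): (A; A:clean, B:clean)
step 5/6 (Suck): (A; A:clean, B:clean)
step 6/6 (Left): (A; A:clean, B:clean)

(A; A:clean, B:clean)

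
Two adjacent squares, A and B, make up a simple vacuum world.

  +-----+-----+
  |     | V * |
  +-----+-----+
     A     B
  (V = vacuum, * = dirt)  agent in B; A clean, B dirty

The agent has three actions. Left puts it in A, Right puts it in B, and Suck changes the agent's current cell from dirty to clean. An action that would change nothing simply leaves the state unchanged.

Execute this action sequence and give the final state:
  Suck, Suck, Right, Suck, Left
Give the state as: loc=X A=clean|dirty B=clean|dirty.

loc=A A=clean B=clean

1) do Suck; now loc=B A=clean B=clean
2) do Suck; now loc=B A=clean B=clean
3) do Right; now loc=B A=clean B=clean
4) do Suck; now loc=B A=clean B=clean
5) do Left; now loc=A A=clean B=clean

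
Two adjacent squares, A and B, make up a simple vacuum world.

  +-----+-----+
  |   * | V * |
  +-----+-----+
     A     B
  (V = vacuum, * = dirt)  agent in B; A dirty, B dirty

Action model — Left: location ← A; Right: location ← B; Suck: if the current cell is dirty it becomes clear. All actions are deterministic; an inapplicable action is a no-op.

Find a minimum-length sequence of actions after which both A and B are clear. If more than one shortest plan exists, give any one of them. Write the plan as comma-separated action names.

Suck (#1): loc=B A=dirty B=clear
Left (#2): loc=A A=dirty B=clear
Suck (#3): loc=A A=clear B=clear
min 3: Suck B + move + Suck A

Suck, Left, Suck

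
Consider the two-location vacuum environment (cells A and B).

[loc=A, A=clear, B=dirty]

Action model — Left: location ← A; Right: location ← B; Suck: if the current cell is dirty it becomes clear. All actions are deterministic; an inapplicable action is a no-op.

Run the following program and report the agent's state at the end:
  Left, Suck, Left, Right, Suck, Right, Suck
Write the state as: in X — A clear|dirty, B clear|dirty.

[1] after Left: in A — A clear, B dirty
[2] after Suck: in A — A clear, B dirty
[3] after Left: in A — A clear, B dirty
[4] after Right: in B — A clear, B dirty
[5] after Suck: in B — A clear, B clear
[6] after Right: in B — A clear, B clear
[7] after Suck: in B — A clear, B clear

in B — A clear, B clear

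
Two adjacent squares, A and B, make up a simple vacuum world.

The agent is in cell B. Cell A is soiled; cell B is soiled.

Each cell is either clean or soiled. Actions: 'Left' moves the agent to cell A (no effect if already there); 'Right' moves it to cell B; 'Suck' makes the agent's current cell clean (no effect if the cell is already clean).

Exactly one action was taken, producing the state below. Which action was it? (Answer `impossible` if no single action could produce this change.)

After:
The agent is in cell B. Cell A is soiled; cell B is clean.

try  Left: (A; A:soiled, B:soiled)
try Right: (B; A:soiled, B:soiled)
try  Suck: (B; A:soiled, B:clean)  ← match

Suck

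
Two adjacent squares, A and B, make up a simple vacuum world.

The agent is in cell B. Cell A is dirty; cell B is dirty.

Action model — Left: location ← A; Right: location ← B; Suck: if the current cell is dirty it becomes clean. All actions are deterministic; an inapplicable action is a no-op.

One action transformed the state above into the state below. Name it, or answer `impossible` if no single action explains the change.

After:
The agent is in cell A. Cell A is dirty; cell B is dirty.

Left

try  Left: in A — A dirty, B dirty  ← match
try Right: in B — A dirty, B dirty
try  Suck: in B — A dirty, B clean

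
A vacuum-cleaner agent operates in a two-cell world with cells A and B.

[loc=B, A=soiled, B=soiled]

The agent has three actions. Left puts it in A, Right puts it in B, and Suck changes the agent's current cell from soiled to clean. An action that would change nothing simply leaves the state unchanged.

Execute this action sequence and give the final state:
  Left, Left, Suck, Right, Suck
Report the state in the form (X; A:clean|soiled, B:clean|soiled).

Left (#1): (A; A:soiled, B:soiled)
Left (#2): (A; A:soiled, B:soiled)
Suck (#3): (A; A:clean, B:soiled)
Right (#4): (B; A:clean, B:soiled)
Suck (#5): (B; A:clean, B:clean)

(B; A:clean, B:clean)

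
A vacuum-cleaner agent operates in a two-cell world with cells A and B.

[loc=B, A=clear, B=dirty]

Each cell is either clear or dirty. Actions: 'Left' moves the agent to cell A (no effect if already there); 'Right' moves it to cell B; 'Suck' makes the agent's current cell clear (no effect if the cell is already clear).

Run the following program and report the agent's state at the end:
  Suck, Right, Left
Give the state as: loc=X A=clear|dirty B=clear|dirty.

[1] after Suck: loc=B A=clear B=clear
[2] after Right: loc=B A=clear B=clear
[3] after Left: loc=A A=clear B=clear

loc=A A=clear B=clear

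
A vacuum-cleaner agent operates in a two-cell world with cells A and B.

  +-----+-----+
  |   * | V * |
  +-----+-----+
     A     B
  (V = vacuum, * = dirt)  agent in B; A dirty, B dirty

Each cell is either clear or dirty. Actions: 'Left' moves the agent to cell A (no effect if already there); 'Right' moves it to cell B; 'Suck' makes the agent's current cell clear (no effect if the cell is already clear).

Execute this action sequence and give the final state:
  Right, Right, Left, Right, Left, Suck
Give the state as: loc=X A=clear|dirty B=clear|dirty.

Right (#1): loc=B A=dirty B=dirty
Right (#2): loc=B A=dirty B=dirty
Left (#3): loc=A A=dirty B=dirty
Right (#4): loc=B A=dirty B=dirty
Left (#5): loc=A A=dirty B=dirty
Suck (#6): loc=A A=clear B=dirty

loc=A A=clear B=dirty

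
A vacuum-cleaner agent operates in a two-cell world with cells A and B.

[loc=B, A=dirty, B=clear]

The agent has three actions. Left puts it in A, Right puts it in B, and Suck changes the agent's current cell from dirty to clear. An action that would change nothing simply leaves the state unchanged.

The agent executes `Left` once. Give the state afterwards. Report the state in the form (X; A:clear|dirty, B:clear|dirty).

(A; A:dirty, B:clear)

start: (B; A:dirty, B:clear)
1. Left → (A; A:dirty, B:clear)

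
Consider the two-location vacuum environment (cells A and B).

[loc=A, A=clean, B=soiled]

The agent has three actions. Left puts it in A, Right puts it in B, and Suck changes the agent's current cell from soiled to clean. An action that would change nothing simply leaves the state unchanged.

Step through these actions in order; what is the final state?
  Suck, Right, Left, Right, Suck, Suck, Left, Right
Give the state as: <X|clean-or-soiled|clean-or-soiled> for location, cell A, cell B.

Suck (#1): <A|clean|soiled>
Right (#2): <B|clean|soiled>
Left (#3): <A|clean|soiled>
Right (#4): <B|clean|soiled>
Suck (#5): <B|clean|clean>
Suck (#6): <B|clean|clean>
Left (#7): <A|clean|clean>
Right (#8): <B|clean|clean>

<B|clean|clean>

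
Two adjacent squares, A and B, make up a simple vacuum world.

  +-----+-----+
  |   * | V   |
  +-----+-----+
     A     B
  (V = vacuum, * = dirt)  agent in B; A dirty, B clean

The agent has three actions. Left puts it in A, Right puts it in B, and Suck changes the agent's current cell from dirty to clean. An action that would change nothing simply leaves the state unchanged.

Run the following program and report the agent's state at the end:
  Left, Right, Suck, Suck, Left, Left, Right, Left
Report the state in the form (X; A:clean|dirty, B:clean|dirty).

(A; A:dirty, B:clean)

Left (#1): (A; A:dirty, B:clean)
Right (#2): (B; A:dirty, B:clean)
Suck (#3): (B; A:dirty, B:clean)
Suck (#4): (B; A:dirty, B:clean)
Left (#5): (A; A:dirty, B:clean)
Left (#6): (A; A:dirty, B:clean)
Right (#7): (B; A:dirty, B:clean)
Left (#8): (A; A:dirty, B:clean)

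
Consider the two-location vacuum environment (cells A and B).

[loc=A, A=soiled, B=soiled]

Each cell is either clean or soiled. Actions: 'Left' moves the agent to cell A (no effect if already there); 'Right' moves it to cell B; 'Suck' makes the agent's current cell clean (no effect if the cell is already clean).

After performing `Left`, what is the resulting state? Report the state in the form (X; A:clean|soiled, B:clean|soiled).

start: (A; A:soiled, B:soiled)
1. Left → (A; A:soiled, B:soiled)

(A; A:soiled, B:soiled)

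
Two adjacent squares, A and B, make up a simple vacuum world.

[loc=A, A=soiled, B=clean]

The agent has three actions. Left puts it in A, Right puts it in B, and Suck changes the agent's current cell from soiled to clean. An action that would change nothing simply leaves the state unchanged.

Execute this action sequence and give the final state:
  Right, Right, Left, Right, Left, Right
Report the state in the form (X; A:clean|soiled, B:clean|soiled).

[1] after Right: (B; A:soiled, B:clean)
[2] after Right: (B; A:soiled, B:clean)
[3] after Left: (A; A:soiled, B:clean)
[4] after Right: (B; A:soiled, B:clean)
[5] after Left: (A; A:soiled, B:clean)
[6] after Right: (B; A:soiled, B:clean)

(B; A:soiled, B:clean)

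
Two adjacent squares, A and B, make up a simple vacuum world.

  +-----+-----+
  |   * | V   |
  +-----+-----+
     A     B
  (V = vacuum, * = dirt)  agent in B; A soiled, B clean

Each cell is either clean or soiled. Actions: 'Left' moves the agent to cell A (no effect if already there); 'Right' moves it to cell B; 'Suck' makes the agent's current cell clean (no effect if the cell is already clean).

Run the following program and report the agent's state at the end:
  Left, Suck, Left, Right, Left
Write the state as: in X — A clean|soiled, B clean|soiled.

Left (#1): in A — A soiled, B clean
Suck (#2): in A — A clean, B clean
Left (#3): in A — A clean, B clean
Right (#4): in B — A clean, B clean
Left (#5): in A — A clean, B clean

in A — A clean, B clean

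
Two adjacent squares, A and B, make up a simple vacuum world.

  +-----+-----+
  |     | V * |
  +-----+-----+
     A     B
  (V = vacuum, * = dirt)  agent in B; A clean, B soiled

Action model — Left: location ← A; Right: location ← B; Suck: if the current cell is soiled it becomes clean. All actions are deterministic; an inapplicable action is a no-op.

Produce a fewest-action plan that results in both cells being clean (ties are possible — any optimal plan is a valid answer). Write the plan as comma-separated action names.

step 1/1 (Suck): <B|clean|clean>
min 1: B is soiled, one Suck

Suck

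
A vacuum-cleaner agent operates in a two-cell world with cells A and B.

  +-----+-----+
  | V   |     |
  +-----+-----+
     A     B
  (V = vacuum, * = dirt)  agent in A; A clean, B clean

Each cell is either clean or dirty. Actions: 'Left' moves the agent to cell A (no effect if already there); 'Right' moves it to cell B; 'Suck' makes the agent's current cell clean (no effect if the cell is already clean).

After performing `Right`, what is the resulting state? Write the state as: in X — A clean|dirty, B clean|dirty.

in B — A clean, B clean

start: in A — A clean, B clean
1. Right → in B — A clean, B clean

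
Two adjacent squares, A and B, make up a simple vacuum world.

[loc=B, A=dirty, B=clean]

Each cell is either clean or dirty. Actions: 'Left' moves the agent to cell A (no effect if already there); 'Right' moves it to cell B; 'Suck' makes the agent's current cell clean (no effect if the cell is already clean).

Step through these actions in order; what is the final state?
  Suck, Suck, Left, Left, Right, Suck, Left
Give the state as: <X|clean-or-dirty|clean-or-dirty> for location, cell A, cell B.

<A|dirty|clean>

[1] after Suck: <B|dirty|clean>
[2] after Suck: <B|dirty|clean>
[3] after Left: <A|dirty|clean>
[4] after Left: <A|dirty|clean>
[5] after Right: <B|dirty|clean>
[6] after Suck: <B|dirty|clean>
[7] after Left: <A|dirty|clean>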